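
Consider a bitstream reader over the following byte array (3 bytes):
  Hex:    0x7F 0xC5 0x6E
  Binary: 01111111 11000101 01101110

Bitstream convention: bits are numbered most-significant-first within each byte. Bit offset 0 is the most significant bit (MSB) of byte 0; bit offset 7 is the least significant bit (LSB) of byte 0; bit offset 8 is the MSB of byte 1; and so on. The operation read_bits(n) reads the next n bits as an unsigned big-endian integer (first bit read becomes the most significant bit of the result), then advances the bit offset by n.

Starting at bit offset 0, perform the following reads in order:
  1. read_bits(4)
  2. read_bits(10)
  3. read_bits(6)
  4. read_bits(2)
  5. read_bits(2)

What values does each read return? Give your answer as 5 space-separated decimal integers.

Read 1: bits[0:4] width=4 -> value=7 (bin 0111); offset now 4 = byte 0 bit 4; 20 bits remain
Read 2: bits[4:14] width=10 -> value=1009 (bin 1111110001); offset now 14 = byte 1 bit 6; 10 bits remain
Read 3: bits[14:20] width=6 -> value=22 (bin 010110); offset now 20 = byte 2 bit 4; 4 bits remain
Read 4: bits[20:22] width=2 -> value=3 (bin 11); offset now 22 = byte 2 bit 6; 2 bits remain
Read 5: bits[22:24] width=2 -> value=2 (bin 10); offset now 24 = byte 3 bit 0; 0 bits remain

Answer: 7 1009 22 3 2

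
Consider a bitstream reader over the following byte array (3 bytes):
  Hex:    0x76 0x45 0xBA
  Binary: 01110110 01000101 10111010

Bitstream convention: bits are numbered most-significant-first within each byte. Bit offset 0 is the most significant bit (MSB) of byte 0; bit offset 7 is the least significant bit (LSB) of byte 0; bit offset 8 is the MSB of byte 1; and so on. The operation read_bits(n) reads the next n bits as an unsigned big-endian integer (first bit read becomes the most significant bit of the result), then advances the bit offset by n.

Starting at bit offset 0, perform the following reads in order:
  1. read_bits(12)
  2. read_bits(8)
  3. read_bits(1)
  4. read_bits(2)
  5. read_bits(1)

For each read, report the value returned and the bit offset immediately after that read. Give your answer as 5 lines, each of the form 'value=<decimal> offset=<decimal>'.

Read 1: bits[0:12] width=12 -> value=1892 (bin 011101100100); offset now 12 = byte 1 bit 4; 12 bits remain
Read 2: bits[12:20] width=8 -> value=91 (bin 01011011); offset now 20 = byte 2 bit 4; 4 bits remain
Read 3: bits[20:21] width=1 -> value=1 (bin 1); offset now 21 = byte 2 bit 5; 3 bits remain
Read 4: bits[21:23] width=2 -> value=1 (bin 01); offset now 23 = byte 2 bit 7; 1 bits remain
Read 5: bits[23:24] width=1 -> value=0 (bin 0); offset now 24 = byte 3 bit 0; 0 bits remain

Answer: value=1892 offset=12
value=91 offset=20
value=1 offset=21
value=1 offset=23
value=0 offset=24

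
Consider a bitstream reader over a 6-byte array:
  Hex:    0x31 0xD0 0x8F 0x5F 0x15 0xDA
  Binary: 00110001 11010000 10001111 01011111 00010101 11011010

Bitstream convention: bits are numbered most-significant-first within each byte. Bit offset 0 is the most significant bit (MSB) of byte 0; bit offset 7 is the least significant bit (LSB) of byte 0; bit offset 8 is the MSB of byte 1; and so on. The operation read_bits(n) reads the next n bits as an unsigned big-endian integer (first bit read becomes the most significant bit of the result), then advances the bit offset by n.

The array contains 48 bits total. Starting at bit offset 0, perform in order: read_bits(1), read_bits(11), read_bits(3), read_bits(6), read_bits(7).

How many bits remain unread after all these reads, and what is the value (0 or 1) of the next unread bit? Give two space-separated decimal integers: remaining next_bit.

Read 1: bits[0:1] width=1 -> value=0 (bin 0); offset now 1 = byte 0 bit 1; 47 bits remain
Read 2: bits[1:12] width=11 -> value=797 (bin 01100011101); offset now 12 = byte 1 bit 4; 36 bits remain
Read 3: bits[12:15] width=3 -> value=0 (bin 000); offset now 15 = byte 1 bit 7; 33 bits remain
Read 4: bits[15:21] width=6 -> value=17 (bin 010001); offset now 21 = byte 2 bit 5; 27 bits remain
Read 5: bits[21:28] width=7 -> value=117 (bin 1110101); offset now 28 = byte 3 bit 4; 20 bits remain

Answer: 20 1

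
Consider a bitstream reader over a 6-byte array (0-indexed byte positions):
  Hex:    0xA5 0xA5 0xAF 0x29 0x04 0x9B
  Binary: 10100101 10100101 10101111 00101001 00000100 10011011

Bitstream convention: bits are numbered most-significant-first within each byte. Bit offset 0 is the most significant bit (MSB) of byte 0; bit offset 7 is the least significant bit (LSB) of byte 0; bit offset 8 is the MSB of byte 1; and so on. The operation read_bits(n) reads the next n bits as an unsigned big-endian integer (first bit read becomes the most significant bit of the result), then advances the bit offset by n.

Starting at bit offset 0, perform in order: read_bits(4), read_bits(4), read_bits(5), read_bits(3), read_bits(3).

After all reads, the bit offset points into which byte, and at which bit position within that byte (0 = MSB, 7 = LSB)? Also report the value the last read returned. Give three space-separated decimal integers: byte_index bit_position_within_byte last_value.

Answer: 2 3 5

Derivation:
Read 1: bits[0:4] width=4 -> value=10 (bin 1010); offset now 4 = byte 0 bit 4; 44 bits remain
Read 2: bits[4:8] width=4 -> value=5 (bin 0101); offset now 8 = byte 1 bit 0; 40 bits remain
Read 3: bits[8:13] width=5 -> value=20 (bin 10100); offset now 13 = byte 1 bit 5; 35 bits remain
Read 4: bits[13:16] width=3 -> value=5 (bin 101); offset now 16 = byte 2 bit 0; 32 bits remain
Read 5: bits[16:19] width=3 -> value=5 (bin 101); offset now 19 = byte 2 bit 3; 29 bits remain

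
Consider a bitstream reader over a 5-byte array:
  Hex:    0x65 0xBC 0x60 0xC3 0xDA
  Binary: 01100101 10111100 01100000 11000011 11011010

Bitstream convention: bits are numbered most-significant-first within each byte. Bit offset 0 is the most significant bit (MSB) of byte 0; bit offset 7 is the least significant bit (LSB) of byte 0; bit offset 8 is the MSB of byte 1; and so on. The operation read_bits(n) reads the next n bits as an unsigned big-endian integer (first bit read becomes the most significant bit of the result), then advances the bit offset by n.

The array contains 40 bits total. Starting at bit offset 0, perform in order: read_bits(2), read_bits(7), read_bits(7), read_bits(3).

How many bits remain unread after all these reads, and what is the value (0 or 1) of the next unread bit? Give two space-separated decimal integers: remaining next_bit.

Answer: 21 0

Derivation:
Read 1: bits[0:2] width=2 -> value=1 (bin 01); offset now 2 = byte 0 bit 2; 38 bits remain
Read 2: bits[2:9] width=7 -> value=75 (bin 1001011); offset now 9 = byte 1 bit 1; 31 bits remain
Read 3: bits[9:16] width=7 -> value=60 (bin 0111100); offset now 16 = byte 2 bit 0; 24 bits remain
Read 4: bits[16:19] width=3 -> value=3 (bin 011); offset now 19 = byte 2 bit 3; 21 bits remain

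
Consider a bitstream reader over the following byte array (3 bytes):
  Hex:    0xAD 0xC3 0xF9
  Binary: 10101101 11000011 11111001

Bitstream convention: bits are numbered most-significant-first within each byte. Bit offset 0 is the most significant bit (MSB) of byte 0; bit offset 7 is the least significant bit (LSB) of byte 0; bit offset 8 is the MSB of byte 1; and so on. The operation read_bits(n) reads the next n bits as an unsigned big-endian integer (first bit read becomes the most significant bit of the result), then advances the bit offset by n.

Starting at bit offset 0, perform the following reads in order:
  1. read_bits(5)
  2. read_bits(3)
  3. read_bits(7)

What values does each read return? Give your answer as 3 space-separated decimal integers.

Answer: 21 5 97

Derivation:
Read 1: bits[0:5] width=5 -> value=21 (bin 10101); offset now 5 = byte 0 bit 5; 19 bits remain
Read 2: bits[5:8] width=3 -> value=5 (bin 101); offset now 8 = byte 1 bit 0; 16 bits remain
Read 3: bits[8:15] width=7 -> value=97 (bin 1100001); offset now 15 = byte 1 bit 7; 9 bits remain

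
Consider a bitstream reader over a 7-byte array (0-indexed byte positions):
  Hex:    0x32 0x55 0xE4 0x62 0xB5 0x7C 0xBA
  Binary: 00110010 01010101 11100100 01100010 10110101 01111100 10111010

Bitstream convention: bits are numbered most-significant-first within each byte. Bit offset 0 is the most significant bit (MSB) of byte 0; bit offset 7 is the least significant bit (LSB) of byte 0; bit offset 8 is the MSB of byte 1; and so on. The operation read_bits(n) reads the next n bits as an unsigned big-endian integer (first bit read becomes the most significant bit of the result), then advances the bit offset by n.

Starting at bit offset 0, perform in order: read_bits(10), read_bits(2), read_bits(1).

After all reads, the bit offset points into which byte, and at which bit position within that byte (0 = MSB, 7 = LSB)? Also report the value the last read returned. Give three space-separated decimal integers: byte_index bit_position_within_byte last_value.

Answer: 1 5 0

Derivation:
Read 1: bits[0:10] width=10 -> value=201 (bin 0011001001); offset now 10 = byte 1 bit 2; 46 bits remain
Read 2: bits[10:12] width=2 -> value=1 (bin 01); offset now 12 = byte 1 bit 4; 44 bits remain
Read 3: bits[12:13] width=1 -> value=0 (bin 0); offset now 13 = byte 1 bit 5; 43 bits remain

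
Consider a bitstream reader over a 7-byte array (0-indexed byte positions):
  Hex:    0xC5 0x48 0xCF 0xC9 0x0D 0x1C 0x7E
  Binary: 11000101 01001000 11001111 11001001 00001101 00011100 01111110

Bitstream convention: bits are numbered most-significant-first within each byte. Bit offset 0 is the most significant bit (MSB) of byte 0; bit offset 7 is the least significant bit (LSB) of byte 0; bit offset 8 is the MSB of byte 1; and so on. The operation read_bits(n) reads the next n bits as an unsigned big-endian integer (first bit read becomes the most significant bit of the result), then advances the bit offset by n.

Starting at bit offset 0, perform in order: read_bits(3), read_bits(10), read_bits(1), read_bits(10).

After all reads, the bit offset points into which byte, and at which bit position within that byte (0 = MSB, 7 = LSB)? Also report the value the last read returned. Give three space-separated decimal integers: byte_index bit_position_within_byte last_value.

Read 1: bits[0:3] width=3 -> value=6 (bin 110); offset now 3 = byte 0 bit 3; 53 bits remain
Read 2: bits[3:13] width=10 -> value=169 (bin 0010101001); offset now 13 = byte 1 bit 5; 43 bits remain
Read 3: bits[13:14] width=1 -> value=0 (bin 0); offset now 14 = byte 1 bit 6; 42 bits remain
Read 4: bits[14:24] width=10 -> value=207 (bin 0011001111); offset now 24 = byte 3 bit 0; 32 bits remain

Answer: 3 0 207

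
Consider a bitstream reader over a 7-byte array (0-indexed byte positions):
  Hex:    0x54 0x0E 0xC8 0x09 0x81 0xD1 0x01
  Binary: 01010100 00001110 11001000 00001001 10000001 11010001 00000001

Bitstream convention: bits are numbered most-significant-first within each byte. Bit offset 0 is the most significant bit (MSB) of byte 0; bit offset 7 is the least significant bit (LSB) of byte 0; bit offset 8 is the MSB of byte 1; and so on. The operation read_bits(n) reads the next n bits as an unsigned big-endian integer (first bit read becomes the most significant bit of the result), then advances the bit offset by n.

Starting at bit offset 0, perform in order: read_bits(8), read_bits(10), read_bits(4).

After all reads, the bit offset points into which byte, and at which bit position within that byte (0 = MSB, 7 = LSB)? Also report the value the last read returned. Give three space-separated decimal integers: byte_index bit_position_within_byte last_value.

Answer: 2 6 2

Derivation:
Read 1: bits[0:8] width=8 -> value=84 (bin 01010100); offset now 8 = byte 1 bit 0; 48 bits remain
Read 2: bits[8:18] width=10 -> value=59 (bin 0000111011); offset now 18 = byte 2 bit 2; 38 bits remain
Read 3: bits[18:22] width=4 -> value=2 (bin 0010); offset now 22 = byte 2 bit 6; 34 bits remain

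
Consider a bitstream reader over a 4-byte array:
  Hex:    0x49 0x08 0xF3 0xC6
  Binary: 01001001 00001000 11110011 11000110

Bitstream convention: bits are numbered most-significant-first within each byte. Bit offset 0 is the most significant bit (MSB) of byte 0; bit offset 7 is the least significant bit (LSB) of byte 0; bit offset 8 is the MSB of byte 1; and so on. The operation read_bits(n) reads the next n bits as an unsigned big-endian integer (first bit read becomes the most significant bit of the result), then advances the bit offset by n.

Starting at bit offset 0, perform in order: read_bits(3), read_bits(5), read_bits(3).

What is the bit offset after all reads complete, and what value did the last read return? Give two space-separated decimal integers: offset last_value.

Read 1: bits[0:3] width=3 -> value=2 (bin 010); offset now 3 = byte 0 bit 3; 29 bits remain
Read 2: bits[3:8] width=5 -> value=9 (bin 01001); offset now 8 = byte 1 bit 0; 24 bits remain
Read 3: bits[8:11] width=3 -> value=0 (bin 000); offset now 11 = byte 1 bit 3; 21 bits remain

Answer: 11 0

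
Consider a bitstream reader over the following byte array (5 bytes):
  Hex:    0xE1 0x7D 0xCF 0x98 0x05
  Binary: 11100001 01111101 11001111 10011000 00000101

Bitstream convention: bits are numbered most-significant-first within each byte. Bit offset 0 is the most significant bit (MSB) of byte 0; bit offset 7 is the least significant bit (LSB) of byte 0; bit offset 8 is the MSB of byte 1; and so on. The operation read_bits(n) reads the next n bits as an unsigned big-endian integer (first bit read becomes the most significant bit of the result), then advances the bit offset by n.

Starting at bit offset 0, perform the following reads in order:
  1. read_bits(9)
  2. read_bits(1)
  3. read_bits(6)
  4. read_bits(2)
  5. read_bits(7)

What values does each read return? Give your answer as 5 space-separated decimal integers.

Answer: 450 1 61 3 31

Derivation:
Read 1: bits[0:9] width=9 -> value=450 (bin 111000010); offset now 9 = byte 1 bit 1; 31 bits remain
Read 2: bits[9:10] width=1 -> value=1 (bin 1); offset now 10 = byte 1 bit 2; 30 bits remain
Read 3: bits[10:16] width=6 -> value=61 (bin 111101); offset now 16 = byte 2 bit 0; 24 bits remain
Read 4: bits[16:18] width=2 -> value=3 (bin 11); offset now 18 = byte 2 bit 2; 22 bits remain
Read 5: bits[18:25] width=7 -> value=31 (bin 0011111); offset now 25 = byte 3 bit 1; 15 bits remain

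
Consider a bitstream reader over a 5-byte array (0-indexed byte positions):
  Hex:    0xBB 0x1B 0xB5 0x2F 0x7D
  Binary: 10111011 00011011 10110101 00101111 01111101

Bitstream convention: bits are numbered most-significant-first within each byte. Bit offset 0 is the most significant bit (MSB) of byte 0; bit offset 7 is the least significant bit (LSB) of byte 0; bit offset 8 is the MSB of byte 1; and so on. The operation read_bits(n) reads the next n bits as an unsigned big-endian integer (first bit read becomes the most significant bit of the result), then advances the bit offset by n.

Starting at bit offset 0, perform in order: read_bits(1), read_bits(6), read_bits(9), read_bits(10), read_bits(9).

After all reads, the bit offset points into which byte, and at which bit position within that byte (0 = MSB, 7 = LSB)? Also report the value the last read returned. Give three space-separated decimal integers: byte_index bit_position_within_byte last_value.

Answer: 4 3 379

Derivation:
Read 1: bits[0:1] width=1 -> value=1 (bin 1); offset now 1 = byte 0 bit 1; 39 bits remain
Read 2: bits[1:7] width=6 -> value=29 (bin 011101); offset now 7 = byte 0 bit 7; 33 bits remain
Read 3: bits[7:16] width=9 -> value=283 (bin 100011011); offset now 16 = byte 2 bit 0; 24 bits remain
Read 4: bits[16:26] width=10 -> value=724 (bin 1011010100); offset now 26 = byte 3 bit 2; 14 bits remain
Read 5: bits[26:35] width=9 -> value=379 (bin 101111011); offset now 35 = byte 4 bit 3; 5 bits remain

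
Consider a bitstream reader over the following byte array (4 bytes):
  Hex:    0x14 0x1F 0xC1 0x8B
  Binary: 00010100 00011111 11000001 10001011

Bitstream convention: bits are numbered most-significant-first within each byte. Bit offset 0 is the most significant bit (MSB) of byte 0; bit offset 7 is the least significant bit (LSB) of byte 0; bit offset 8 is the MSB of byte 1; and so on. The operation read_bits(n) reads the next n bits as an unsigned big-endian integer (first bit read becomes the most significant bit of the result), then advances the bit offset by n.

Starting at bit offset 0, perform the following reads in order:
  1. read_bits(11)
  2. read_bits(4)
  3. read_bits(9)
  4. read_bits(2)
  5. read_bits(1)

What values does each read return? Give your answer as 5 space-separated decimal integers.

Answer: 160 15 449 2 0

Derivation:
Read 1: bits[0:11] width=11 -> value=160 (bin 00010100000); offset now 11 = byte 1 bit 3; 21 bits remain
Read 2: bits[11:15] width=4 -> value=15 (bin 1111); offset now 15 = byte 1 bit 7; 17 bits remain
Read 3: bits[15:24] width=9 -> value=449 (bin 111000001); offset now 24 = byte 3 bit 0; 8 bits remain
Read 4: bits[24:26] width=2 -> value=2 (bin 10); offset now 26 = byte 3 bit 2; 6 bits remain
Read 5: bits[26:27] width=1 -> value=0 (bin 0); offset now 27 = byte 3 bit 3; 5 bits remain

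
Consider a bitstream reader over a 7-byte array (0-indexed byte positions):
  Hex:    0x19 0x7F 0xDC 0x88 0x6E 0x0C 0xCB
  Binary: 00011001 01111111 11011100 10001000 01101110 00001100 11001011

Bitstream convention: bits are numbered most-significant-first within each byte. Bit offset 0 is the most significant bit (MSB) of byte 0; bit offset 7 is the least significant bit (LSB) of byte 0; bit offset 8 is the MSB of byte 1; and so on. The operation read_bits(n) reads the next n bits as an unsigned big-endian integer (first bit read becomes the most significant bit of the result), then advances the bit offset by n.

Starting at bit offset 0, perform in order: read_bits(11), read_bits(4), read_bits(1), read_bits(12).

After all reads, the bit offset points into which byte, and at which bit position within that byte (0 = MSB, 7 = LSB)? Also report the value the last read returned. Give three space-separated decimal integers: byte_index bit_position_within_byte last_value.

Answer: 3 4 3528

Derivation:
Read 1: bits[0:11] width=11 -> value=203 (bin 00011001011); offset now 11 = byte 1 bit 3; 45 bits remain
Read 2: bits[11:15] width=4 -> value=15 (bin 1111); offset now 15 = byte 1 bit 7; 41 bits remain
Read 3: bits[15:16] width=1 -> value=1 (bin 1); offset now 16 = byte 2 bit 0; 40 bits remain
Read 4: bits[16:28] width=12 -> value=3528 (bin 110111001000); offset now 28 = byte 3 bit 4; 28 bits remain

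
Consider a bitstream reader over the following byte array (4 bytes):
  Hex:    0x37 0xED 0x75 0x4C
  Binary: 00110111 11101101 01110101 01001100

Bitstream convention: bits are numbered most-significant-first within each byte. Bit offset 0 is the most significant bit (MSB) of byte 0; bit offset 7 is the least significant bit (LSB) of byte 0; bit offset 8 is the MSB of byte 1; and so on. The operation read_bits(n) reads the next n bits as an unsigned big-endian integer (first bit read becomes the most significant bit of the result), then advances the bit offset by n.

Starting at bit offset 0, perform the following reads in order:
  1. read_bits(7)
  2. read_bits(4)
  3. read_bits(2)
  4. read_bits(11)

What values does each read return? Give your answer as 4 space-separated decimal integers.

Read 1: bits[0:7] width=7 -> value=27 (bin 0011011); offset now 7 = byte 0 bit 7; 25 bits remain
Read 2: bits[7:11] width=4 -> value=15 (bin 1111); offset now 11 = byte 1 bit 3; 21 bits remain
Read 3: bits[11:13] width=2 -> value=1 (bin 01); offset now 13 = byte 1 bit 5; 19 bits remain
Read 4: bits[13:24] width=11 -> value=1397 (bin 10101110101); offset now 24 = byte 3 bit 0; 8 bits remain

Answer: 27 15 1 1397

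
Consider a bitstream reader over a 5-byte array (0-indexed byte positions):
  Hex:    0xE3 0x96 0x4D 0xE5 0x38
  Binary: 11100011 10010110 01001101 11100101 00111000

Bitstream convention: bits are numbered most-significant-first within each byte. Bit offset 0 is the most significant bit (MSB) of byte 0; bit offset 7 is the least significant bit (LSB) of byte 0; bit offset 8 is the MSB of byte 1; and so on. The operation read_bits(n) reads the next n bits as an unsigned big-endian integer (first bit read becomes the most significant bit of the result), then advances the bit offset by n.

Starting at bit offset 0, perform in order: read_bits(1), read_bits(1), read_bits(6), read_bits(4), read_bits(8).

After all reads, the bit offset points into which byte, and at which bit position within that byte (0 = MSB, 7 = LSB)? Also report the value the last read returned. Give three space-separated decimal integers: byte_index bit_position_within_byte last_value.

Answer: 2 4 100

Derivation:
Read 1: bits[0:1] width=1 -> value=1 (bin 1); offset now 1 = byte 0 bit 1; 39 bits remain
Read 2: bits[1:2] width=1 -> value=1 (bin 1); offset now 2 = byte 0 bit 2; 38 bits remain
Read 3: bits[2:8] width=6 -> value=35 (bin 100011); offset now 8 = byte 1 bit 0; 32 bits remain
Read 4: bits[8:12] width=4 -> value=9 (bin 1001); offset now 12 = byte 1 bit 4; 28 bits remain
Read 5: bits[12:20] width=8 -> value=100 (bin 01100100); offset now 20 = byte 2 bit 4; 20 bits remain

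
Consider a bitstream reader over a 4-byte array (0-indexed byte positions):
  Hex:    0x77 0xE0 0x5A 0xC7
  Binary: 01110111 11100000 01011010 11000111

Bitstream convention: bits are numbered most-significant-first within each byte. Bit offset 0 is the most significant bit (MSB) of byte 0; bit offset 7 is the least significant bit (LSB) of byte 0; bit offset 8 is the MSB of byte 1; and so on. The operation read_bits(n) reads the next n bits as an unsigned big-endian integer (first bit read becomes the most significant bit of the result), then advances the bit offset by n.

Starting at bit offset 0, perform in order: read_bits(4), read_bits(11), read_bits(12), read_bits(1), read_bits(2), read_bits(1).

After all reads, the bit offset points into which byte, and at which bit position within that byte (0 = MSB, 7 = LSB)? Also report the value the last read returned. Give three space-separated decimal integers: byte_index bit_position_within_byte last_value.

Answer: 3 7 1

Derivation:
Read 1: bits[0:4] width=4 -> value=7 (bin 0111); offset now 4 = byte 0 bit 4; 28 bits remain
Read 2: bits[4:15] width=11 -> value=1008 (bin 01111110000); offset now 15 = byte 1 bit 7; 17 bits remain
Read 3: bits[15:27] width=12 -> value=726 (bin 001011010110); offset now 27 = byte 3 bit 3; 5 bits remain
Read 4: bits[27:28] width=1 -> value=0 (bin 0); offset now 28 = byte 3 bit 4; 4 bits remain
Read 5: bits[28:30] width=2 -> value=1 (bin 01); offset now 30 = byte 3 bit 6; 2 bits remain
Read 6: bits[30:31] width=1 -> value=1 (bin 1); offset now 31 = byte 3 bit 7; 1 bits remain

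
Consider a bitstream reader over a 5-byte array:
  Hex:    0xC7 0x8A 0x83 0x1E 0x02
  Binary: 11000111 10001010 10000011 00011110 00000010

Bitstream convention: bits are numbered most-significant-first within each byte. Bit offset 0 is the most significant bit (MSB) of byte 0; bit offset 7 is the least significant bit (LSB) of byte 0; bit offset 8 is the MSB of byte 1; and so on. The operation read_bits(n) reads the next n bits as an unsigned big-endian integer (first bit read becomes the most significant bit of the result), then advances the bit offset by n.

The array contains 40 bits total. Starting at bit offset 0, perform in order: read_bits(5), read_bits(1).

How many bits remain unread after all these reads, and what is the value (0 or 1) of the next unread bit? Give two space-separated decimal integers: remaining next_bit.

Read 1: bits[0:5] width=5 -> value=24 (bin 11000); offset now 5 = byte 0 bit 5; 35 bits remain
Read 2: bits[5:6] width=1 -> value=1 (bin 1); offset now 6 = byte 0 bit 6; 34 bits remain

Answer: 34 1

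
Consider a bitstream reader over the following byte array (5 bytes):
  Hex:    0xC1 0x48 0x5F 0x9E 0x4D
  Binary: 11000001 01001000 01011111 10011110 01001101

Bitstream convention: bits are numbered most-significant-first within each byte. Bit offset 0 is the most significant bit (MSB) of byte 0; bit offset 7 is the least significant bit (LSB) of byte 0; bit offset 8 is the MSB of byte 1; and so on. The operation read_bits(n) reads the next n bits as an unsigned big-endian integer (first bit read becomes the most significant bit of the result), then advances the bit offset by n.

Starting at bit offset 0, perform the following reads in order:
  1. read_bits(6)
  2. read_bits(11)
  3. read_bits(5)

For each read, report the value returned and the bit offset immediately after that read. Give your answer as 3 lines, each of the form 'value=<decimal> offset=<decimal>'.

Read 1: bits[0:6] width=6 -> value=48 (bin 110000); offset now 6 = byte 0 bit 6; 34 bits remain
Read 2: bits[6:17] width=11 -> value=656 (bin 01010010000); offset now 17 = byte 2 bit 1; 23 bits remain
Read 3: bits[17:22] width=5 -> value=23 (bin 10111); offset now 22 = byte 2 bit 6; 18 bits remain

Answer: value=48 offset=6
value=656 offset=17
value=23 offset=22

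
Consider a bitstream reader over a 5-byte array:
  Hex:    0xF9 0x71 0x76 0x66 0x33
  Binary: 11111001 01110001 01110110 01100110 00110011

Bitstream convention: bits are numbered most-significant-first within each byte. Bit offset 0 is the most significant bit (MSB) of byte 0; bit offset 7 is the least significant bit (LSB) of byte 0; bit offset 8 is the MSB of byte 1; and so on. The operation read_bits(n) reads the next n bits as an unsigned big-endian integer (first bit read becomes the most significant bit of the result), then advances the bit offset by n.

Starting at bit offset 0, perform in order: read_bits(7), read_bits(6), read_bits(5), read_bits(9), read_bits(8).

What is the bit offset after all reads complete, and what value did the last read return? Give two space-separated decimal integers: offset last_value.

Read 1: bits[0:7] width=7 -> value=124 (bin 1111100); offset now 7 = byte 0 bit 7; 33 bits remain
Read 2: bits[7:13] width=6 -> value=46 (bin 101110); offset now 13 = byte 1 bit 5; 27 bits remain
Read 3: bits[13:18] width=5 -> value=5 (bin 00101); offset now 18 = byte 2 bit 2; 22 bits remain
Read 4: bits[18:27] width=9 -> value=435 (bin 110110011); offset now 27 = byte 3 bit 3; 13 bits remain
Read 5: bits[27:35] width=8 -> value=49 (bin 00110001); offset now 35 = byte 4 bit 3; 5 bits remain

Answer: 35 49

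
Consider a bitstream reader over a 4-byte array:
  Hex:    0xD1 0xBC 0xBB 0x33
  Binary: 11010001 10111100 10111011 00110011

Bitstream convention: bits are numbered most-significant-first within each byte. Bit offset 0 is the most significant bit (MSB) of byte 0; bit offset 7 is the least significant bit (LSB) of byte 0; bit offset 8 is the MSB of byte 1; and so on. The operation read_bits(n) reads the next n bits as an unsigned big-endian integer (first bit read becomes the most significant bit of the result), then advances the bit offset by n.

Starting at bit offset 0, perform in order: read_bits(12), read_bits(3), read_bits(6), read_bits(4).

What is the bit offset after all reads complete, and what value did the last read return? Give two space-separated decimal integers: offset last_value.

Answer: 25 6

Derivation:
Read 1: bits[0:12] width=12 -> value=3355 (bin 110100011011); offset now 12 = byte 1 bit 4; 20 bits remain
Read 2: bits[12:15] width=3 -> value=6 (bin 110); offset now 15 = byte 1 bit 7; 17 bits remain
Read 3: bits[15:21] width=6 -> value=23 (bin 010111); offset now 21 = byte 2 bit 5; 11 bits remain
Read 4: bits[21:25] width=4 -> value=6 (bin 0110); offset now 25 = byte 3 bit 1; 7 bits remain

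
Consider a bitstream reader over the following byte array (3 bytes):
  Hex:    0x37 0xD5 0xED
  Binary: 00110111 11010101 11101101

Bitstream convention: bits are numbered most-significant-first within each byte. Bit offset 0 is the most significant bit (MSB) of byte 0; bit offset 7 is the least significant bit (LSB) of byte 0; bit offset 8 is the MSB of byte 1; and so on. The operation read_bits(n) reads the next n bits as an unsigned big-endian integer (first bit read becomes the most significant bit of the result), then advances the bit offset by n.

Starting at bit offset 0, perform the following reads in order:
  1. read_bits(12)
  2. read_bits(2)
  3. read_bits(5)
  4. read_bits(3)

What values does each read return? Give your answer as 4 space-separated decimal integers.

Read 1: bits[0:12] width=12 -> value=893 (bin 001101111101); offset now 12 = byte 1 bit 4; 12 bits remain
Read 2: bits[12:14] width=2 -> value=1 (bin 01); offset now 14 = byte 1 bit 6; 10 bits remain
Read 3: bits[14:19] width=5 -> value=15 (bin 01111); offset now 19 = byte 2 bit 3; 5 bits remain
Read 4: bits[19:22] width=3 -> value=3 (bin 011); offset now 22 = byte 2 bit 6; 2 bits remain

Answer: 893 1 15 3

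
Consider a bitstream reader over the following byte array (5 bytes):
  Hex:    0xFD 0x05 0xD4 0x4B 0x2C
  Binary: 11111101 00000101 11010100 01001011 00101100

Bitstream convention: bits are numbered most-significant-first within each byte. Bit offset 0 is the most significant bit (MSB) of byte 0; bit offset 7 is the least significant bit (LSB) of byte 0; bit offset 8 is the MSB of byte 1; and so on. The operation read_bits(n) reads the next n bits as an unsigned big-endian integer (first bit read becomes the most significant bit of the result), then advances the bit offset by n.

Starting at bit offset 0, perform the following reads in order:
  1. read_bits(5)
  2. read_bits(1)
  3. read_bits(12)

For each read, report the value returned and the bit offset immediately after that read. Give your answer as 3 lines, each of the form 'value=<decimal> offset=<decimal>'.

Answer: value=31 offset=5
value=1 offset=6
value=1047 offset=18

Derivation:
Read 1: bits[0:5] width=5 -> value=31 (bin 11111); offset now 5 = byte 0 bit 5; 35 bits remain
Read 2: bits[5:6] width=1 -> value=1 (bin 1); offset now 6 = byte 0 bit 6; 34 bits remain
Read 3: bits[6:18] width=12 -> value=1047 (bin 010000010111); offset now 18 = byte 2 bit 2; 22 bits remain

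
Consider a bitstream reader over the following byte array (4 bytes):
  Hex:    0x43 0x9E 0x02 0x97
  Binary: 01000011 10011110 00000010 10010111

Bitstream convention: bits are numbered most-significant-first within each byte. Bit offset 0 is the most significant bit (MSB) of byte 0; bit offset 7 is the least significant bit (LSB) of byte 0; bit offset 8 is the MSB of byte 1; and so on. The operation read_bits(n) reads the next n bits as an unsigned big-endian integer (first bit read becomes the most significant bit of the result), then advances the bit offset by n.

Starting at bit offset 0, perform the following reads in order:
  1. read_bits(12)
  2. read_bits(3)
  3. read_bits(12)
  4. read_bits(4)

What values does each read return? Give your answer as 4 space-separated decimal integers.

Answer: 1081 7 20 11

Derivation:
Read 1: bits[0:12] width=12 -> value=1081 (bin 010000111001); offset now 12 = byte 1 bit 4; 20 bits remain
Read 2: bits[12:15] width=3 -> value=7 (bin 111); offset now 15 = byte 1 bit 7; 17 bits remain
Read 3: bits[15:27] width=12 -> value=20 (bin 000000010100); offset now 27 = byte 3 bit 3; 5 bits remain
Read 4: bits[27:31] width=4 -> value=11 (bin 1011); offset now 31 = byte 3 bit 7; 1 bits remain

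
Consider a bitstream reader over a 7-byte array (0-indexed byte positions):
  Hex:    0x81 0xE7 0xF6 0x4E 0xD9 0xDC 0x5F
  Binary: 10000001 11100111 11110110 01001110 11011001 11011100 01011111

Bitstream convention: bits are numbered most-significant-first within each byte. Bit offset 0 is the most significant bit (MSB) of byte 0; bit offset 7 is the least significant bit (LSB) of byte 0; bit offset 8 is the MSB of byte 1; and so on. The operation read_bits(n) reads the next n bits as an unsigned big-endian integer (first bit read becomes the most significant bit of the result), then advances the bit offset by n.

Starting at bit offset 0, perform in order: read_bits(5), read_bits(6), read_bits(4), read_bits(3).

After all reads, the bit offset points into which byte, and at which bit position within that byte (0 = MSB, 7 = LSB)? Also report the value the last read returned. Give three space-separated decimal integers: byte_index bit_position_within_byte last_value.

Answer: 2 2 7

Derivation:
Read 1: bits[0:5] width=5 -> value=16 (bin 10000); offset now 5 = byte 0 bit 5; 51 bits remain
Read 2: bits[5:11] width=6 -> value=15 (bin 001111); offset now 11 = byte 1 bit 3; 45 bits remain
Read 3: bits[11:15] width=4 -> value=3 (bin 0011); offset now 15 = byte 1 bit 7; 41 bits remain
Read 4: bits[15:18] width=3 -> value=7 (bin 111); offset now 18 = byte 2 bit 2; 38 bits remain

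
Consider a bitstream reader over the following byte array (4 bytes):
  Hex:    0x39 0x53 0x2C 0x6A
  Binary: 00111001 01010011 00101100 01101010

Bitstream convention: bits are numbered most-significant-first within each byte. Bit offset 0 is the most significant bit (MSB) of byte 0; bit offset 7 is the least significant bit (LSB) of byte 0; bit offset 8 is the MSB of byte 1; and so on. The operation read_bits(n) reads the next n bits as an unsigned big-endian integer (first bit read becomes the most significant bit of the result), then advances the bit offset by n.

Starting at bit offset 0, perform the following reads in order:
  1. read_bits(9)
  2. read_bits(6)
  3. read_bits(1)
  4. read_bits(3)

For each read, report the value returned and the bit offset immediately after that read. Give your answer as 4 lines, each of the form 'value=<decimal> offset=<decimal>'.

Answer: value=114 offset=9
value=41 offset=15
value=1 offset=16
value=1 offset=19

Derivation:
Read 1: bits[0:9] width=9 -> value=114 (bin 001110010); offset now 9 = byte 1 bit 1; 23 bits remain
Read 2: bits[9:15] width=6 -> value=41 (bin 101001); offset now 15 = byte 1 bit 7; 17 bits remain
Read 3: bits[15:16] width=1 -> value=1 (bin 1); offset now 16 = byte 2 bit 0; 16 bits remain
Read 4: bits[16:19] width=3 -> value=1 (bin 001); offset now 19 = byte 2 bit 3; 13 bits remain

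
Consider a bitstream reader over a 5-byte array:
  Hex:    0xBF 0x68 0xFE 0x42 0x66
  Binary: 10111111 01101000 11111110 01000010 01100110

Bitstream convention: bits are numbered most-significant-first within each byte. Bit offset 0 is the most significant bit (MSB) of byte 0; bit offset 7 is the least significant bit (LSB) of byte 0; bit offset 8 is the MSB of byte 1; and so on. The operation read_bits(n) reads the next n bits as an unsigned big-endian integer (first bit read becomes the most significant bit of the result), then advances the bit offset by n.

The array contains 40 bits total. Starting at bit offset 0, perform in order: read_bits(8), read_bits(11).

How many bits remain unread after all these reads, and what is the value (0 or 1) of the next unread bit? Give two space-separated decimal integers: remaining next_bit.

Read 1: bits[0:8] width=8 -> value=191 (bin 10111111); offset now 8 = byte 1 bit 0; 32 bits remain
Read 2: bits[8:19] width=11 -> value=839 (bin 01101000111); offset now 19 = byte 2 bit 3; 21 bits remain

Answer: 21 1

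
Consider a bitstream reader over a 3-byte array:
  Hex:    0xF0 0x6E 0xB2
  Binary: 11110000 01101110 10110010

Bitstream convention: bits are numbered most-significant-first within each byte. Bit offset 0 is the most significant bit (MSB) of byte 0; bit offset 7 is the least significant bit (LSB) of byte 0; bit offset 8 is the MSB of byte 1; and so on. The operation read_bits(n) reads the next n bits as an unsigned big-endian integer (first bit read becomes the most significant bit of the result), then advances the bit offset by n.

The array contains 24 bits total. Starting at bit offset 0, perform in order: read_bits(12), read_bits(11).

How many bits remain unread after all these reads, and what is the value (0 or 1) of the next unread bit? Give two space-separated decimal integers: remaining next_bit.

Answer: 1 0

Derivation:
Read 1: bits[0:12] width=12 -> value=3846 (bin 111100000110); offset now 12 = byte 1 bit 4; 12 bits remain
Read 2: bits[12:23] width=11 -> value=1881 (bin 11101011001); offset now 23 = byte 2 bit 7; 1 bits remain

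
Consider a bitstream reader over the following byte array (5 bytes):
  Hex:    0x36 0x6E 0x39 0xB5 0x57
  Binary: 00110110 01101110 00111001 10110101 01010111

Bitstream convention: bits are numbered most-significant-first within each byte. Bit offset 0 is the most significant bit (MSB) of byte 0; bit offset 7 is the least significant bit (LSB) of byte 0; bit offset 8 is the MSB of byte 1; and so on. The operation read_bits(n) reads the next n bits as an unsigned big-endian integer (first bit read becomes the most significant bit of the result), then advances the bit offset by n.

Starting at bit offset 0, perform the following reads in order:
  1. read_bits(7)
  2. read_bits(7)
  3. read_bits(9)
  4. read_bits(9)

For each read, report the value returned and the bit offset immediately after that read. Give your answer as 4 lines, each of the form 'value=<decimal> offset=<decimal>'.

Read 1: bits[0:7] width=7 -> value=27 (bin 0011011); offset now 7 = byte 0 bit 7; 33 bits remain
Read 2: bits[7:14] width=7 -> value=27 (bin 0011011); offset now 14 = byte 1 bit 6; 26 bits remain
Read 3: bits[14:23] width=9 -> value=284 (bin 100011100); offset now 23 = byte 2 bit 7; 17 bits remain
Read 4: bits[23:32] width=9 -> value=437 (bin 110110101); offset now 32 = byte 4 bit 0; 8 bits remain

Answer: value=27 offset=7
value=27 offset=14
value=284 offset=23
value=437 offset=32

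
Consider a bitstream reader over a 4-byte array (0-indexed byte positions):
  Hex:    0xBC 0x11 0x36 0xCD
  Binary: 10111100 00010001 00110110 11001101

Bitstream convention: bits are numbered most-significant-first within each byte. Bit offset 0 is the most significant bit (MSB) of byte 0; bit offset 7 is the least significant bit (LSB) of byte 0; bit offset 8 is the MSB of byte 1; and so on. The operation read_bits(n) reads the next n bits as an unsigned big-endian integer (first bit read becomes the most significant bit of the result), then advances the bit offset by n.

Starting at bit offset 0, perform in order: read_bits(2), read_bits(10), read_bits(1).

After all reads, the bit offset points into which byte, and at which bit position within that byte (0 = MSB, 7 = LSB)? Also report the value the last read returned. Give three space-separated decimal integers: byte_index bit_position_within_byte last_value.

Answer: 1 5 0

Derivation:
Read 1: bits[0:2] width=2 -> value=2 (bin 10); offset now 2 = byte 0 bit 2; 30 bits remain
Read 2: bits[2:12] width=10 -> value=961 (bin 1111000001); offset now 12 = byte 1 bit 4; 20 bits remain
Read 3: bits[12:13] width=1 -> value=0 (bin 0); offset now 13 = byte 1 bit 5; 19 bits remain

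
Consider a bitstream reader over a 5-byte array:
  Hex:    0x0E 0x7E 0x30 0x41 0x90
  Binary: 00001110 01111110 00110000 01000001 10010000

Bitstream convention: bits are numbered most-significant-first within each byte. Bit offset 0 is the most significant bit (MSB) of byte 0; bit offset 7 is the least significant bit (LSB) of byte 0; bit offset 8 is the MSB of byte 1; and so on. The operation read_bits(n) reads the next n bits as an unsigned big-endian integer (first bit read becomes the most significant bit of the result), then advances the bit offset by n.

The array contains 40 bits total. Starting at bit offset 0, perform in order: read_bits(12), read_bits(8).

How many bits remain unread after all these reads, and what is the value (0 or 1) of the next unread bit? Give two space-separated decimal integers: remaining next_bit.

Answer: 20 0

Derivation:
Read 1: bits[0:12] width=12 -> value=231 (bin 000011100111); offset now 12 = byte 1 bit 4; 28 bits remain
Read 2: bits[12:20] width=8 -> value=227 (bin 11100011); offset now 20 = byte 2 bit 4; 20 bits remain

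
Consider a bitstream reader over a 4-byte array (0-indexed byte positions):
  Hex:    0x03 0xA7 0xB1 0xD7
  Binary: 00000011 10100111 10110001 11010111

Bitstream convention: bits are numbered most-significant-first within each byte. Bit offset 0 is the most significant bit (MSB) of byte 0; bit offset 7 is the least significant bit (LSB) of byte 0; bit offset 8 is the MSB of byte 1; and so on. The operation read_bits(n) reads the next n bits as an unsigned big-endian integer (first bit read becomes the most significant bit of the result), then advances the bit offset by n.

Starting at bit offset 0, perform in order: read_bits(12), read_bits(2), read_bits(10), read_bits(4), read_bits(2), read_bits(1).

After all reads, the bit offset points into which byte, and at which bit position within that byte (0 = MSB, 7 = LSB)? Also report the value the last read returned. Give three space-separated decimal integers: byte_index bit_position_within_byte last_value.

Answer: 3 7 1

Derivation:
Read 1: bits[0:12] width=12 -> value=58 (bin 000000111010); offset now 12 = byte 1 bit 4; 20 bits remain
Read 2: bits[12:14] width=2 -> value=1 (bin 01); offset now 14 = byte 1 bit 6; 18 bits remain
Read 3: bits[14:24] width=10 -> value=945 (bin 1110110001); offset now 24 = byte 3 bit 0; 8 bits remain
Read 4: bits[24:28] width=4 -> value=13 (bin 1101); offset now 28 = byte 3 bit 4; 4 bits remain
Read 5: bits[28:30] width=2 -> value=1 (bin 01); offset now 30 = byte 3 bit 6; 2 bits remain
Read 6: bits[30:31] width=1 -> value=1 (bin 1); offset now 31 = byte 3 bit 7; 1 bits remain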